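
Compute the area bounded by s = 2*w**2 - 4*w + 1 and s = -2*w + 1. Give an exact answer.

1/3

Both boundary curves give s as a function of w, so integrate with respect to w. Setting them equal: 2*w**2 - 2*w = 0, i.e. 2*w*(w - 1) = 0, so they meet at w = 0, 1.
For w in [0, 1], s = 2*w**2 - 4*w + 1 is on the left; area = ∫[0,1] (-(2*w**2 - 2*w)) dw = 1/3.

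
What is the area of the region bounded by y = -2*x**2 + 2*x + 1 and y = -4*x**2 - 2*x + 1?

8/3

Set the curves equal: -2*x**2 + 2*x + 1 = -4*x**2 - 2*x + 1, so 2*x**2 + 4*x = 0, which factors as 2*x*(x + 2) = 0. The curves meet at x = -2, 0.
On [-2, 0], y = -4*x**2 - 2*x + 1 is on top; that piece has area ∫[-2,0] (-(2*x**2 + 4*x)) dx = 8/3.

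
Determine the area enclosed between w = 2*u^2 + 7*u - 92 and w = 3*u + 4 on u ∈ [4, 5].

112/3

On [4, 5], (2*u^2 + 7*u - 92) - (3*u + 4) = 2*u^2 + 4*u - 96 is ≤ 0 throughout, so the area is a single integral of |2*u^2 + 4*u - 96|.
∫[4,5] (2*u^2 + 4*u - 96) du = -112/3; the area of that piece is 112/3.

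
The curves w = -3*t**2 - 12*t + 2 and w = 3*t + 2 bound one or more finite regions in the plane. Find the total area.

Set the curves equal: -3*t**2 - 12*t + 2 = 3*t + 2, so -3*t**2 - 15*t = 0, which factors as -3*t*(t + 5) = 0. The curves meet at t = -5, 0.
On [-5, 0], w = -3*t**2 - 12*t + 2 is on top; that piece has area ∫[-5,0] (-3*t**2 - 15*t) dt = 125/2.

125/2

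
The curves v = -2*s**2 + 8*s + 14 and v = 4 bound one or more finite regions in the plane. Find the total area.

72

Set the curves equal: -2*s**2 + 8*s + 14 = 4, so -2*s**2 + 8*s + 10 = 0, which factors as -2*(s - 5)*(s + 1) = 0. The curves meet at s = -1, 5.
On [-1, 5], v = -2*s**2 + 8*s + 14 is on top; that piece has area ∫[-1,5] (-2*s**2 + 8*s + 10) ds = 72.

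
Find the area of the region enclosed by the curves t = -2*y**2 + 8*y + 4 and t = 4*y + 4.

Both boundary curves give t as a function of y, so integrate with respect to y. Setting them equal: -2*y**2 + 4*y = 0, i.e. -2*y*(y - 2) = 0, so they meet at y = 0, 2.
For y in [0, 2], t = -2*y**2 + 8*y + 4 is on the right; area = ∫[0,2] (-2*y**2 + 4*y) dy = 8/3.

8/3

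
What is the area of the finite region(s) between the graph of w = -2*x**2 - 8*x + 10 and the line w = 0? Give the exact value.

The curve meets the x-axis where -2*x**2 - 8*x + 10 = 0, i.e. -2*(x - 1)*(x + 5) = 0, at x = -5, 1.
On [-5, 1] the curve lies above the axis; ∫[-5,1] (-2*x**2 - 8*x + 10) dx = 72, giving area 72.

72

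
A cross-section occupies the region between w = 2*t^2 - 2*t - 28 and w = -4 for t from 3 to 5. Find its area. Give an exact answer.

The difference (2*t^2 - 2*t - 28) - (-4) = 2*t^2 - 2*t - 24 changes sign at t = 4 inside [3, 5], so split the integral there.
∫[3,4] (2*t^2 - 2*t - 24) dt = -19/3; the area of that piece is 19/3.
∫[4,5] (2*t^2 - 2*t - 24) dt = 23/3.
Total area = 19/3 + 23/3 = 14.

14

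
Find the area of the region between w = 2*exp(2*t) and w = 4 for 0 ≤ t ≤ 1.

-7 + 4*log(2) + exp(2)

The difference (2*exp(2*t)) - (4) = 2*exp(2*t) - 4 changes sign at t = log(2)/2 inside [0, 1], so split the integral there.
∫[0,log(2)/2] (2*exp(2*t) - 4) dt = 1 - log(4); the area of that piece is -1 + log(4).
∫[log(2)/2,1] (2*exp(2*t) - 4) dt = -6 + 2*log(2) + exp(2).
Total area = (-1 + log(4)) + (-6 + 2*log(2) + exp(2)) = -7 + 4*log(2) + exp(2).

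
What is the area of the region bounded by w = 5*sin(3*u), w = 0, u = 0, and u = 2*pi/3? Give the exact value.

The difference (5*sin(3*u)) - (0) = 5*sin(3*u) changes sign at u = pi/3 inside [0, 2*pi/3], so split the integral there.
∫[0,pi/3] (5*sin(3*u)) du = 10/3.
∫[pi/3,2*pi/3] (5*sin(3*u)) du = -10/3; the area of that piece is 10/3.
Total area = 10/3 + 10/3 = 20/3.

20/3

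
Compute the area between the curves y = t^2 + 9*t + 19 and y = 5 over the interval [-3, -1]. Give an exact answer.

5

The difference (t^2 + 9*t + 19) - (5) = t^2 + 9*t + 14 changes sign at t = -2 inside [-3, -1], so split the integral there.
∫[-3,-2] (t^2 + 9*t + 14) dt = -13/6; the area of that piece is 13/6.
∫[-2,-1] (t^2 + 9*t + 14) dt = 17/6.
Total area = 13/6 + 17/6 = 5.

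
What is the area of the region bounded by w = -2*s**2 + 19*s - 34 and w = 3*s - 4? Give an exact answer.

8/3

Set the curves equal: -2*s**2 + 19*s - 34 = 3*s - 4, so -2*s**2 + 16*s - 30 = 0, which factors as -2*(s - 5)*(s - 3) = 0. The curves meet at s = 3, 5.
On [3, 5], w = -2*s**2 + 19*s - 34 is on top; that piece has area ∫[3,5] (-2*s**2 + 16*s - 30) ds = 8/3.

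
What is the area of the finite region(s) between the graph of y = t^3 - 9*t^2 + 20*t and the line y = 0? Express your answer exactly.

The curve meets the t-axis where t^3 - 9*t^2 + 20*t = 0, i.e. t*(t - 5)*(t - 4) = 0, at t = 0, 4, 5.
On [0, 4] the curve lies above the axis; ∫[0,4] (t^3 - 9*t^2 + 20*t) dt = 32, giving area 32.
On [4, 5] the curve lies below the axis; ∫[4,5] (t^3 - 9*t^2 + 20*t) dt = -3/4, giving area 3/4.
Total area = 32 + 3/4 = 131/4.

131/4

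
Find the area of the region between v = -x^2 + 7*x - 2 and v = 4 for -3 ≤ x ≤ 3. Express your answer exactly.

The difference (-x^2 + 7*x - 2) - (4) = -x^2 + 7*x - 6 changes sign at x = 1 inside [-3, 3], so split the integral there.
∫[-3,1] (-x^2 + 7*x - 6) dx = -184/3; the area of that piece is 184/3.
∫[1,3] (-x^2 + 7*x - 6) dx = 22/3.
Total area = 184/3 + 22/3 = 206/3.

206/3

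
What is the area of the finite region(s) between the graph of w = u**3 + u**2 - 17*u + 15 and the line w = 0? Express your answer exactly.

The curve meets the u-axis where u**3 + u**2 - 17*u + 15 = 0, i.e. (u - 3)*(u - 1)*(u + 5) = 0, at u = -5, 1, 3.
On [-5, 1] the curve lies above the axis; ∫[-5,1] (u**3 + u**2 - 17*u + 15) du = 180, giving area 180.
On [1, 3] the curve lies below the axis; ∫[1,3] (u**3 + u**2 - 17*u + 15) du = -28/3, giving area 28/3.
Total area = 180 + 28/3 = 568/3.

568/3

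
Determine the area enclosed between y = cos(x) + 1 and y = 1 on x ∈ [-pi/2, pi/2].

2

On [-pi/2, pi/2], (cos(x) + 1) - (1) = cos(x) is ≥ 0 throughout, so the area is a single integral of |cos(x)|.
∫[-pi/2,pi/2] (cos(x)) dx = 2.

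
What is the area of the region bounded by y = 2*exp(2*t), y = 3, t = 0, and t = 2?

-8 - 7*log(2)/2 + log(6)/2 + 5*log(3)/2 + exp(4)

The difference (2*exp(2*t)) - (3) = 2*exp(2*t) - 3 changes sign at t = -log(2)/2 + log(3)/2 inside [0, 2], so split the integral there.
∫[0,-log(2)/2 + log(3)/2] (2*exp(2*t) - 3) dt = log(2*sqrt(6)/9) + 1/2; the area of that piece is -1/2 + log(3*sqrt(6)/4).
∫[-log(2)/2 + log(3)/2,2] (2*exp(2*t) - 3) dt = -15/2 - 3*log(2)/2 + 3*log(3)/2 + exp(4).
Total area = (-1/2 + log(3*sqrt(6)/4)) + (-15/2 - 3*log(2)/2 + 3*log(3)/2 + exp(4)) = -8 - 7*log(2)/2 + log(6)/2 + 5*log(3)/2 + exp(4).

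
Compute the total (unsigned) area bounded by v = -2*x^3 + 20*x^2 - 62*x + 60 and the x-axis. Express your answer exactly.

37/6

The curve meets the x-axis where -2*x^3 + 20*x^2 - 62*x + 60 = 0, i.e. -2*(x - 5)*(x - 3)*(x - 2) = 0, at x = 2, 3, 5.
On [2, 3] the curve lies below the axis; ∫[2,3] (-2*x^3 + 20*x^2 - 62*x + 60) dx = -5/6, giving area 5/6.
On [3, 5] the curve lies above the axis; ∫[3,5] (-2*x^3 + 20*x^2 - 62*x + 60) dx = 16/3, giving area 16/3.
Total area = 5/6 + 16/3 = 37/6.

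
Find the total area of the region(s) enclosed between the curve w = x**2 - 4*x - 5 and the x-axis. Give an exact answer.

The curve meets the x-axis where x**2 - 4*x - 5 = 0, i.e. (x - 5)*(x + 1) = 0, at x = -1, 5.
On [-1, 5] the curve lies below the axis; ∫[-1,5] (x**2 - 4*x - 5) dx = -36, giving area 36.

36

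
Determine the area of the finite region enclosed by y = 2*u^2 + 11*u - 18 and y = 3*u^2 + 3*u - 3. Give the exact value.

Set the curves equal: 2*u^2 + 11*u - 18 = 3*u^2 + 3*u - 3, so -u^2 + 8*u - 15 = 0, which factors as -(u - 5)*(u - 3) = 0. The curves meet at u = 3, 5.
On [3, 5], y = 2*u^2 + 11*u - 18 is on top; that piece has area ∫[3,5] (-u^2 + 8*u - 15) du = 4/3.

4/3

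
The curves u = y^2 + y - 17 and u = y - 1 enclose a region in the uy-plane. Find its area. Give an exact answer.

Both boundary curves give u as a function of y, so integrate with respect to y. Setting them equal: y^2 - 16 = 0, i.e. (y - 4)*(y + 4) = 0, so they meet at y = -4, 4.
For y in [-4, 4], u = y^2 + y - 17 is on the left; area = ∫[-4,4] (-(y^2 - 16)) dy = 256/3.

256/3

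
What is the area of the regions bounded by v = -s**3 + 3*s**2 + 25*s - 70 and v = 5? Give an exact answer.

524

Set the curves equal: -s**3 + 3*s**2 + 25*s - 70 = 5, so -s**3 + 3*s**2 + 25*s - 75 = 0, which factors as -(s - 5)*(s - 3)*(s + 5) = 0. The curves meet at s = -5, 3, 5.
On [-5, 3], v = 5 is on top; that piece has area ∫[-5,3] (-(-s**3 + 3*s**2 + 25*s - 75)) ds = 512.
On [3, 5], v = -s**3 + 3*s**2 + 25*s - 70 is on top; that piece has area ∫[3,5] (-s**3 + 3*s**2 + 25*s - 75) ds = 12.
Total enclosed area = 512 + 12 = 524.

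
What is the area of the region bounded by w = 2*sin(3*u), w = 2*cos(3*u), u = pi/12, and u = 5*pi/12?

4*sqrt(2)/3

On [pi/12, 5*pi/12], (2*sin(3*u)) - (2*cos(3*u)) = 2*sin(3*u) - 2*cos(3*u) is ≥ 0 throughout, so the area is a single integral of |2*sin(3*u) - 2*cos(3*u)|.
∫[pi/12,5*pi/12] (2*sin(3*u) - 2*cos(3*u)) du = 4*sqrt(2)/3.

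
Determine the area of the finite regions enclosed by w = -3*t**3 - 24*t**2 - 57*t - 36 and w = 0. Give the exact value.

37/4

Set the curves equal: -3*t**3 - 24*t**2 - 57*t - 36 = 0, so -3*t**3 - 24*t**2 - 57*t - 36 = 0, which factors as -3*(t + 1)*(t + 3)*(t + 4) = 0. The curves meet at t = -4, -3, -1.
On [-4, -3], w = 0 is on top; that piece has area ∫[-4,-3] (-(-3*t**3 - 24*t**2 - 57*t - 36)) dt = 5/4.
On [-3, -1], w = -3*t**3 - 24*t**2 - 57*t - 36 is on top; that piece has area ∫[-3,-1] (-3*t**3 - 24*t**2 - 57*t - 36) dt = 8.
Total enclosed area = 5/4 + 8 = 37/4.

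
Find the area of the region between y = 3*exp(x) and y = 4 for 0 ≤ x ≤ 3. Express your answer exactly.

-17 - 8*log(3) + 16*log(2) + 3*exp(3)

The difference (3*exp(x)) - (4) = 3*exp(x) - 4 changes sign at x = log(4/3) inside [0, 3], so split the integral there.
∫[0,log(4/3)] (3*exp(x) - 4) dx = log(81/256) + 1; the area of that piece is -1 + log(256/81).
∫[log(4/3),3] (3*exp(x) - 4) dx = -16 - 4*log(3) + 8*log(2) + 3*exp(3).
Total area = (-1 + log(256/81)) + (-16 - 4*log(3) + 8*log(2) + 3*exp(3)) = -17 - 8*log(3) + 16*log(2) + 3*exp(3).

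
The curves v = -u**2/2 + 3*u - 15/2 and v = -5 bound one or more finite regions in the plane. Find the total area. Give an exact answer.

16/3

Set the curves equal: -u**2/2 + 3*u - 15/2 = -5, so -u**2/2 + 3*u - 5/2 = 0, which factors as -(u - 5)*(u - 1)/2 = 0. The curves meet at u = 1, 5.
On [1, 5], v = -u**2/2 + 3*u - 15/2 is on top; that piece has area ∫[1,5] (-u**2/2 + 3*u - 5/2) du = 16/3.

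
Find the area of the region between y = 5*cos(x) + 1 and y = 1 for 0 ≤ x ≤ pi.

10

The difference (5*cos(x) + 1) - (1) = 5*cos(x) changes sign at x = pi/2 inside [0, pi], so split the integral there.
∫[0,pi/2] (5*cos(x)) dx = 5.
∫[pi/2,pi] (5*cos(x)) dx = -5; the area of that piece is 5.
Total area = 5 + 5 = 10.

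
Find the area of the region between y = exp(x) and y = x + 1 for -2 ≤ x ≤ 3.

On [-2, 3], (exp(x)) - (x + 1) = -x + exp(x) - 1 is ≥ 0 throughout, so the area is a single integral of |-x + exp(x) - 1|.
∫[-2,3] (-x + exp(x) - 1) dx = -15/2 - exp(-2) + exp(3).

-15/2 - exp(-2) + exp(3)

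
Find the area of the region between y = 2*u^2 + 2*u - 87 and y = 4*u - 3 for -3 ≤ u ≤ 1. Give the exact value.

On [-3, 1], (2*u^2 + 2*u - 87) - (4*u - 3) = 2*u^2 - 2*u - 84 is ≤ 0 throughout, so the area is a single integral of |2*u^2 - 2*u - 84|.
∫[-3,1] (2*u^2 - 2*u - 84) du = -928/3; the area of that piece is 928/3.

928/3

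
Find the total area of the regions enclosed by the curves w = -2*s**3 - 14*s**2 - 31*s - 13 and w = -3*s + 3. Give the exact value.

Set the curves equal: -2*s**3 - 14*s**2 - 31*s - 13 = -3*s + 3, so -2*s**3 - 14*s**2 - 28*s - 16 = 0, which factors as -2*(s + 1)*(s + 2)*(s + 4) = 0. The curves meet at s = -4, -2, -1.
On [-4, -2], w = -3*s + 3 is on top; that piece has area ∫[-4,-2] (-(-2*s**3 - 14*s**2 - 28*s - 16)) ds = 16/3.
On [-2, -1], w = -2*s**3 - 14*s**2 - 31*s - 13 is on top; that piece has area ∫[-2,-1] (-2*s**3 - 14*s**2 - 28*s - 16) ds = 5/6.
Total enclosed area = 16/3 + 5/6 = 37/6.

37/6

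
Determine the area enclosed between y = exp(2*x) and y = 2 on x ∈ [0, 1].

-7/2 + 2*log(2) + exp(2)/2

The difference (exp(2*x)) - (2) = exp(2*x) - 2 changes sign at x = log(2)/2 inside [0, 1], so split the integral there.
∫[0,log(2)/2] (exp(2*x) - 2) dx = 1/2 - log(2); the area of that piece is -1/2 + log(2).
∫[log(2)/2,1] (exp(2*x) - 2) dx = -3 + log(2) + exp(2)/2.
Total area = (-1/2 + log(2)) + (-3 + log(2) + exp(2)/2) = -7/2 + 2*log(2) + exp(2)/2.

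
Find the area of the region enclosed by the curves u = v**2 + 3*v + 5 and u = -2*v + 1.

9/2

Both boundary curves give u as a function of v, so integrate with respect to v. Setting them equal: v**2 + 5*v + 4 = 0, i.e. (v + 1)*(v + 4) = 0, so they meet at v = -4, -1.
For v in [-4, -1], u = v**2 + 3*v + 5 is on the left; area = ∫[-4,-1] (-(v**2 + 5*v + 4)) dv = 9/2.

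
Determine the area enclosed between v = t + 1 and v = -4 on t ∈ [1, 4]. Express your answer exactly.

On [1, 4], (t + 1) - (-4) = t + 5 is ≥ 0 throughout, so the area is a single integral of |t + 5|.
∫[1,4] (t + 5) dt = 45/2.

45/2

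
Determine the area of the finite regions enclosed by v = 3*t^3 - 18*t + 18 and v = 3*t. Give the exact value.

393/4

Set the curves equal: 3*t^3 - 18*t + 18 = 3*t, so 3*t^3 - 21*t + 18 = 0, which factors as 3*(t - 2)*(t - 1)*(t + 3) = 0. The curves meet at t = -3, 1, 2.
On [-3, 1], v = 3*t^3 - 18*t + 18 is on top; that piece has area ∫[-3,1] (3*t^3 - 21*t + 18) dt = 96.
On [1, 2], v = 3*t is on top; that piece has area ∫[1,2] (-(3*t^3 - 21*t + 18)) dt = 9/4.
Total enclosed area = 96 + 9/4 = 393/4.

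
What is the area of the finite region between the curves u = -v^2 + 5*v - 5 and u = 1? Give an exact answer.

Both boundary curves give u as a function of v, so integrate with respect to v. Setting them equal: -v^2 + 5*v - 6 = 0, i.e. -(v - 3)*(v - 2) = 0, so they meet at v = 2, 3.
For v in [2, 3], u = -v^2 + 5*v - 5 is on the right; area = ∫[2,3] (-v^2 + 5*v - 6) dv = 1/6.

1/6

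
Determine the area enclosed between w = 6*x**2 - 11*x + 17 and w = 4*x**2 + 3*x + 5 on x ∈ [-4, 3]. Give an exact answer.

223

The difference (6*x**2 - 11*x + 17) - (4*x**2 + 3*x + 5) = 2*x**2 - 14*x + 12 changes sign at x = 1 inside [-4, 3], so split the integral there.
∫[-4,1] (2*x**2 - 14*x + 12) dx = 625/3.
∫[1,3] (2*x**2 - 14*x + 12) dx = -44/3; the area of that piece is 44/3.
Total area = 625/3 + 44/3 = 223.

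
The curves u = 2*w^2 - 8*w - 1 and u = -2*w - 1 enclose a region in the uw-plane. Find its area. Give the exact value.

9

Both boundary curves give u as a function of w, so integrate with respect to w. Setting them equal: 2*w^2 - 6*w = 0, i.e. 2*w*(w - 3) = 0, so they meet at w = 0, 3.
For w in [0, 3], u = 2*w^2 - 8*w - 1 is on the left; area = ∫[0,3] (-(2*w^2 - 6*w)) dw = 9.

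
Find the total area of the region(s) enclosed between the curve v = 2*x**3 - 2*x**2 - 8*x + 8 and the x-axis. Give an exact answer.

71/3

The curve meets the x-axis where 2*x**3 - 2*x**2 - 8*x + 8 = 0, i.e. 2*(x - 2)*(x - 1)*(x + 2) = 0, at x = -2, 1, 2.
On [-2, 1] the curve lies above the axis; ∫[-2,1] (2*x**3 - 2*x**2 - 8*x + 8) dx = 45/2, giving area 45/2.
On [1, 2] the curve lies below the axis; ∫[1,2] (2*x**3 - 2*x**2 - 8*x + 8) dx = -7/6, giving area 7/6.
Total area = 45/2 + 7/6 = 71/3.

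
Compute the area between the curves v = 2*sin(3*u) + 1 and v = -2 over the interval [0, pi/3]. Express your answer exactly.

On [0, pi/3], (2*sin(3*u) + 1) - (-2) = 2*sin(3*u) + 3 is ≥ 0 throughout, so the area is a single integral of |2*sin(3*u) + 3|.
∫[0,pi/3] (2*sin(3*u) + 3) du = 4/3 + pi.

4/3 + pi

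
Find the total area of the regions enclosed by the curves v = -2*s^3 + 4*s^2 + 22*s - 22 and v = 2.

937/6

Set the curves equal: -2*s^3 + 4*s^2 + 22*s - 22 = 2, so -2*s^3 + 4*s^2 + 22*s - 24 = 0, which factors as -2*(s - 4)*(s - 1)*(s + 3) = 0. The curves meet at s = -3, 1, 4.
On [-3, 1], v = 2 is on top; that piece has area ∫[-3,1] (-(-2*s^3 + 4*s^2 + 22*s - 24)) ds = 320/3.
On [1, 4], v = -2*s^3 + 4*s^2 + 22*s - 22 is on top; that piece has area ∫[1,4] (-2*s^3 + 4*s^2 + 22*s - 24) ds = 99/2.
Total enclosed area = 320/3 + 99/2 = 937/6.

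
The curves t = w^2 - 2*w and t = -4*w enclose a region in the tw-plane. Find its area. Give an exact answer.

Both boundary curves give t as a function of w, so integrate with respect to w. Setting them equal: w^2 + 2*w = 0, i.e. w*(w + 2) = 0, so they meet at w = -2, 0.
For w in [-2, 0], t = w^2 - 2*w is on the left; area = ∫[-2,0] (-(w^2 + 2*w)) dw = 4/3.

4/3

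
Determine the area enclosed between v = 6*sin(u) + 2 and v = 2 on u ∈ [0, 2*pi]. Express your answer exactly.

24

The difference (6*sin(u) + 2) - (2) = 6*sin(u) changes sign at u = pi inside [0, 2*pi], so split the integral there.
∫[0,pi] (6*sin(u)) du = 12.
∫[pi,2*pi] (6*sin(u)) du = -12; the area of that piece is 12.
Total area = 12 + 12 = 24.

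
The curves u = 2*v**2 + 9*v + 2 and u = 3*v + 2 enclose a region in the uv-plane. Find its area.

Both boundary curves give u as a function of v, so integrate with respect to v. Setting them equal: 2*v**2 + 6*v = 0, i.e. 2*v*(v + 3) = 0, so they meet at v = -3, 0.
For v in [-3, 0], u = 2*v**2 + 9*v + 2 is on the left; area = ∫[-3,0] (-(2*v**2 + 6*v)) dv = 9.

9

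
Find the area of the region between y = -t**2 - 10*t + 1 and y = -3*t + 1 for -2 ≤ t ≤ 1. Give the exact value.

The difference (-t**2 - 10*t + 1) - (-3*t + 1) = -t**2 - 7*t changes sign at t = 0 inside [-2, 1], so split the integral there.
∫[-2,0] (-t**2 - 7*t) dt = 34/3.
∫[0,1] (-t**2 - 7*t) dt = -23/6; the area of that piece is 23/6.
Total area = 34/3 + 23/6 = 91/6.

91/6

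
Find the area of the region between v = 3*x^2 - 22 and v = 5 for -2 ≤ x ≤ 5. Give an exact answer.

144

The difference (3*x^2 - 22) - (5) = 3*x^2 - 27 changes sign at x = 3 inside [-2, 5], so split the integral there.
∫[-2,3] (3*x^2 - 27) dx = -100; the area of that piece is 100.
∫[3,5] (3*x^2 - 27) dx = 44.
Total area = 100 + 44 = 144.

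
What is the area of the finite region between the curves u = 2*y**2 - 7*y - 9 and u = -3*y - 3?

64/3

Both boundary curves give u as a function of y, so integrate with respect to y. Setting them equal: 2*y**2 - 4*y - 6 = 0, i.e. 2*(y - 3)*(y + 1) = 0, so they meet at y = -1, 3.
For y in [-1, 3], u = 2*y**2 - 7*y - 9 is on the left; area = ∫[-1,3] (-(2*y**2 - 4*y - 6)) dy = 64/3.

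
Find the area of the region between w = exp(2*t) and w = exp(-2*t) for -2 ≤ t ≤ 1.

-2 + exp(-4)/2 + exp(-2)/2 + exp(2)/2 + exp(4)/2

The difference (exp(2*t)) - (exp(-2*t)) = exp(2*t) - exp(-2*t) changes sign at t = 0 inside [-2, 1], so split the integral there.
∫[-2,0] (exp(2*t) - exp(-2*t)) dt = -exp(4)/2 - exp(-4)/2 + 1; the area of that piece is -1 + exp(-4)/2 + exp(4)/2.
∫[0,1] (exp(2*t) - exp(-2*t)) dt = -1 + exp(-2)/2 + exp(2)/2.
Total area = (-1 + exp(-4)/2 + exp(4)/2) + (-1 + exp(-2)/2 + exp(2)/2) = -2 + exp(-4)/2 + exp(-2)/2 + exp(2)/2 + exp(4)/2.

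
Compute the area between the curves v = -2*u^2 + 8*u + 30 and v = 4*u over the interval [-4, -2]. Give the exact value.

The difference (-2*u^2 + 8*u + 30) - (4*u) = -2*u^2 + 4*u + 30 changes sign at u = -3 inside [-4, -2], so split the integral there.
∫[-4,-3] (-2*u^2 + 4*u + 30) du = -26/3; the area of that piece is 26/3.
∫[-3,-2] (-2*u^2 + 4*u + 30) du = 22/3.
Total area = 26/3 + 22/3 = 16.

16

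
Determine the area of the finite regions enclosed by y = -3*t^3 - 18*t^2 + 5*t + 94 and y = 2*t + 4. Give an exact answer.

Set the curves equal: -3*t^3 - 18*t^2 + 5*t + 94 = 2*t + 4, so -3*t^3 - 18*t^2 + 3*t + 90 = 0, which factors as -3*(t - 2)*(t + 3)*(t + 5) = 0. The curves meet at t = -5, -3, 2.
On [-5, -3], y = 2*t + 4 is on top; that piece has area ∫[-5,-3] (-(-3*t^3 - 18*t^2 + 3*t + 90)) dt = 24.
On [-3, 2], y = -3*t^3 - 18*t^2 + 5*t + 94 is on top; that piece has area ∫[-3,2] (-3*t^3 - 18*t^2 + 3*t + 90) dt = 1125/4.
Total enclosed area = 24 + 1125/4 = 1221/4.

1221/4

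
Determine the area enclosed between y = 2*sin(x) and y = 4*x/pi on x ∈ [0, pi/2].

2 - pi/2

On [0, pi/2], (2*sin(x)) - (4*x/pi) = -4*x/pi + 2*sin(x) is ≥ 0 throughout, so the area is a single integral of |-4*x/pi + 2*sin(x)|.
∫[0,pi/2] (-4*x/pi + 2*sin(x)) dx = 2 - pi/2.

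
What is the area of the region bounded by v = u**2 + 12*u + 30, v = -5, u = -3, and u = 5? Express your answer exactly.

1280/3

On [-3, 5], (u**2 + 12*u + 30) - (-5) = u**2 + 12*u + 35 is ≥ 0 throughout, so the area is a single integral of |u**2 + 12*u + 35|.
∫[-3,5] (u**2 + 12*u + 35) du = 1280/3.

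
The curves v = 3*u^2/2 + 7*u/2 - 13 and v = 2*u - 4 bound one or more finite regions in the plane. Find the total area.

Set the curves equal: 3*u^2/2 + 7*u/2 - 13 = 2*u - 4, so 3*u^2/2 + 3*u/2 - 9 = 0, which factors as 3*(u - 2)*(u + 3)/2 = 0. The curves meet at u = -3, 2.
On [-3, 2], v = 2*u - 4 is on top; that piece has area ∫[-3,2] (-(3*u^2/2 + 3*u/2 - 9)) du = 125/4.

125/4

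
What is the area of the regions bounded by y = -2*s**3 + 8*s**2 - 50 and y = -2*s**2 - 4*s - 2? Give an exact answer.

443/3

Set the curves equal: -2*s**3 + 8*s**2 - 50 = -2*s**2 - 4*s - 2, so -2*s**3 + 10*s**2 + 4*s - 48 = 0, which factors as -2*(s - 4)*(s - 3)*(s + 2) = 0. The curves meet at s = -2, 3, 4.
On [-2, 3], y = -2*s**2 - 4*s - 2 is on top; that piece has area ∫[-2,3] (-(-2*s**3 + 10*s**2 + 4*s - 48)) ds = 875/6.
On [3, 4], y = -2*s**3 + 8*s**2 - 50 is on top; that piece has area ∫[3,4] (-2*s**3 + 10*s**2 + 4*s - 48) ds = 11/6.
Total enclosed area = 875/6 + 11/6 = 443/3.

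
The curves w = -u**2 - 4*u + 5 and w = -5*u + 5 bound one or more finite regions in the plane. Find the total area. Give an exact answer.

1/6

Set the curves equal: -u**2 - 4*u + 5 = -5*u + 5, so -u**2 + u = 0, which factors as -u*(u - 1) = 0. The curves meet at u = 0, 1.
On [0, 1], w = -u**2 - 4*u + 5 is on top; that piece has area ∫[0,1] (-u**2 + u) du = 1/6.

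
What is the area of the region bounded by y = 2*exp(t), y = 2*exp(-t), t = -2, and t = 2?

-8 + 4*exp(-2) + 4*exp(2)

The difference (2*exp(t)) - (2*exp(-t)) = 2*exp(t) - 2*exp(-t) changes sign at t = 0 inside [-2, 2], so split the integral there.
∫[-2,0] (2*exp(t) - 2*exp(-t)) dt = -2*exp(2) - 2*exp(-2) + 4; the area of that piece is -4 + 2*exp(-2) + 2*exp(2).
∫[0,2] (2*exp(t) - 2*exp(-t)) dt = -4 + 2*exp(-2) + 2*exp(2).
Total area = (-4 + 2*exp(-2) + 2*exp(2)) + (-4 + 2*exp(-2) + 2*exp(2)) = -8 + 4*exp(-2) + 4*exp(2).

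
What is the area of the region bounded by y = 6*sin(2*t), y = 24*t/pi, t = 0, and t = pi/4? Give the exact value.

3 - 3*pi/4

On [0, pi/4], (6*sin(2*t)) - (24*t/pi) = -24*t/pi + 6*sin(2*t) is ≥ 0 throughout, so the area is a single integral of |-24*t/pi + 6*sin(2*t)|.
∫[0,pi/4] (-24*t/pi + 6*sin(2*t)) dt = 3 - 3*pi/4.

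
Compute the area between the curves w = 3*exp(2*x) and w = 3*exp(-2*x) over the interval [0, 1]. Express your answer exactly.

-3 + 3*exp(-2)/2 + 3*exp(2)/2

On [0, 1], (3*exp(2*x)) - (3*exp(-2*x)) = 3*exp(2*x) - 3*exp(-2*x) is ≥ 0 throughout, so the area is a single integral of |3*exp(2*x) - 3*exp(-2*x)|.
∫[0,1] (3*exp(2*x) - 3*exp(-2*x)) dx = -3 + 3*exp(-2)/2 + 3*exp(2)/2.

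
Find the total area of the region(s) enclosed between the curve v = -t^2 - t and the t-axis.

1/6

The curve meets the t-axis where -t^2 - t = 0, i.e. -t*(t + 1) = 0, at t = -1, 0.
On [-1, 0] the curve lies above the axis; ∫[-1,0] (-t^2 - t) dt = 1/6, giving area 1/6.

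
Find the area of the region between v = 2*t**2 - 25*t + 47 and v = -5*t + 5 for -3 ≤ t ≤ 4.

874/3

The difference (2*t**2 - 25*t + 47) - (-5*t + 5) = 2*t**2 - 20*t + 42 changes sign at t = 3 inside [-3, 4], so split the integral there.
∫[-3,3] (2*t**2 - 20*t + 42) dt = 288.
∫[3,4] (2*t**2 - 20*t + 42) dt = -10/3; the area of that piece is 10/3.
Total area = 288 + 10/3 = 874/3.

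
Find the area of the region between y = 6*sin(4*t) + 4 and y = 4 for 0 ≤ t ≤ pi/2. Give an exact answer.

The difference (6*sin(4*t) + 4) - (4) = 6*sin(4*t) changes sign at t = pi/4 inside [0, pi/2], so split the integral there.
∫[0,pi/4] (6*sin(4*t)) dt = 3.
∫[pi/4,pi/2] (6*sin(4*t)) dt = -3; the area of that piece is 3.
Total area = 3 + 3 = 6.

6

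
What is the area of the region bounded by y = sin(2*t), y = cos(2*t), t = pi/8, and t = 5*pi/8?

sqrt(2)

On [pi/8, 5*pi/8], (sin(2*t)) - (cos(2*t)) = sin(2*t) - cos(2*t) is ≥ 0 throughout, so the area is a single integral of |sin(2*t) - cos(2*t)|.
∫[pi/8,5*pi/8] (sin(2*t) - cos(2*t)) dt = sqrt(2).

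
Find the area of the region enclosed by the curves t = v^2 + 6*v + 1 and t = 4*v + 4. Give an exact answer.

Both boundary curves give t as a function of v, so integrate with respect to v. Setting them equal: v^2 + 2*v - 3 = 0, i.e. (v - 1)*(v + 3) = 0, so they meet at v = -3, 1.
For v in [-3, 1], t = v^2 + 6*v + 1 is on the left; area = ∫[-3,1] (-(v^2 + 2*v - 3)) dv = 32/3.

32/3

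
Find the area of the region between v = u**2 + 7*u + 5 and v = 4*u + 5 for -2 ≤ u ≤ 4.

146/3

The difference (u**2 + 7*u + 5) - (4*u + 5) = u**2 + 3*u changes sign at u = 0 inside [-2, 4], so split the integral there.
∫[-2,0] (u**2 + 3*u) du = -10/3; the area of that piece is 10/3.
∫[0,4] (u**2 + 3*u) du = 136/3.
Total area = 10/3 + 136/3 = 146/3.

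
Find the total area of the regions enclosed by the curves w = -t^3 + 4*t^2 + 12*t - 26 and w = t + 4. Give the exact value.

863/6

Set the curves equal: -t^3 + 4*t^2 + 12*t - 26 = t + 4, so -t^3 + 4*t^2 + 11*t - 30 = 0, which factors as -(t - 5)*(t - 2)*(t + 3) = 0. The curves meet at t = -3, 2, 5.
On [-3, 2], w = t + 4 is on top; that piece has area ∫[-3,2] (-(-t^3 + 4*t^2 + 11*t - 30)) dt = 1375/12.
On [2, 5], w = -t^3 + 4*t^2 + 12*t - 26 is on top; that piece has area ∫[2,5] (-t^3 + 4*t^2 + 11*t - 30) dt = 117/4.
Total enclosed area = 1375/12 + 117/4 = 863/6.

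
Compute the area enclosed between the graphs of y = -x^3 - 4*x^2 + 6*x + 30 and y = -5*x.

Set the curves equal: -x^3 - 4*x^2 + 6*x + 30 = -5*x, so -x^3 - 4*x^2 + 11*x + 30 = 0, which factors as -(x - 3)*(x + 2)*(x + 5) = 0. The curves meet at x = -5, -2, 3.
On [-5, -2], y = -5*x is on top; that piece has area ∫[-5,-2] (-(-x^3 - 4*x^2 + 11*x + 30)) dx = 117/4.
On [-2, 3], y = -x^3 - 4*x^2 + 6*x + 30 is on top; that piece has area ∫[-2,3] (-x^3 - 4*x^2 + 11*x + 30) dx = 1375/12.
Total enclosed area = 117/4 + 1375/12 = 863/6.

863/6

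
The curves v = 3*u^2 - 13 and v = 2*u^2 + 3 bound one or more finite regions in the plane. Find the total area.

Set the curves equal: 3*u^2 - 13 = 2*u^2 + 3, so u^2 - 16 = 0, which factors as (u - 4)*(u + 4) = 0. The curves meet at u = -4, 4.
On [-4, 4], v = 2*u^2 + 3 is on top; that piece has area ∫[-4,4] (-(u^2 - 16)) du = 256/3.

256/3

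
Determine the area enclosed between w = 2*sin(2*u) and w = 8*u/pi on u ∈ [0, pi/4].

On [0, pi/4], (2*sin(2*u)) - (8*u/pi) = -8*u/pi + 2*sin(2*u) is ≥ 0 throughout, so the area is a single integral of |-8*u/pi + 2*sin(2*u)|.
∫[0,pi/4] (-8*u/pi + 2*sin(2*u)) du = 1 - pi/4.

1 - pi/4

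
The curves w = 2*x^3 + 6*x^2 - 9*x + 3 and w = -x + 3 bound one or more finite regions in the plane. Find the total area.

Set the curves equal: 2*x^3 + 6*x^2 - 9*x + 3 = -x + 3, so 2*x^3 + 6*x^2 - 8*x = 0, which factors as 2*x*(x - 1)*(x + 4) = 0. The curves meet at x = -4, 0, 1.
On [-4, 0], w = 2*x^3 + 6*x^2 - 9*x + 3 is on top; that piece has area ∫[-4,0] (2*x^3 + 6*x^2 - 8*x) dx = 64.
On [0, 1], w = -x + 3 is on top; that piece has area ∫[0,1] (-(2*x^3 + 6*x^2 - 8*x)) dx = 3/2.
Total enclosed area = 64 + 3/2 = 131/2.

131/2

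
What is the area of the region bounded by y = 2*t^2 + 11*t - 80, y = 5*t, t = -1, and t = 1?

On [-1, 1], (2*t^2 + 11*t - 80) - (5*t) = 2*t^2 + 6*t - 80 is ≤ 0 throughout, so the area is a single integral of |2*t^2 + 6*t - 80|.
∫[-1,1] (2*t^2 + 6*t - 80) dt = -476/3; the area of that piece is 476/3.

476/3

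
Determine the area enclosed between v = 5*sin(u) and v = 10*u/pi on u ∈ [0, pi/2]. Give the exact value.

5 - 5*pi/4

On [0, pi/2], (5*sin(u)) - (10*u/pi) = -10*u/pi + 5*sin(u) is ≥ 0 throughout, so the area is a single integral of |-10*u/pi + 5*sin(u)|.
∫[0,pi/2] (-10*u/pi + 5*sin(u)) du = 5 - 5*pi/4.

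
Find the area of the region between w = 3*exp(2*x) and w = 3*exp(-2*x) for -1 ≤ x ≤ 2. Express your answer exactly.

The difference (3*exp(2*x)) - (3*exp(-2*x)) = 3*exp(2*x) - 3*exp(-2*x) changes sign at x = 0 inside [-1, 2], so split the integral there.
∫[-1,0] (3*exp(2*x) - 3*exp(-2*x)) dx = -3*exp(2)/2 - 3*exp(-2)/2 + 3; the area of that piece is -3 + 3*exp(-2)/2 + 3*exp(2)/2.
∫[0,2] (3*exp(2*x) - 3*exp(-2*x)) dx = -3 + 3*exp(-4)/2 + 3*exp(4)/2.
Total area = (-3 + 3*exp(-2)/2 + 3*exp(2)/2) + (-3 + 3*exp(-4)/2 + 3*exp(4)/2) = -6 + 3*exp(-4)/2 + 3*exp(-2)/2 + 3*exp(2)/2 + 3*exp(4)/2.

-6 + 3*exp(-4)/2 + 3*exp(-2)/2 + 3*exp(2)/2 + 3*exp(4)/2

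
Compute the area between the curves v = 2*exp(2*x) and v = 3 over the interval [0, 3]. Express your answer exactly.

-11 - 7*log(2)/2 + log(6)/2 + 5*log(3)/2 + exp(6)

The difference (2*exp(2*x)) - (3) = 2*exp(2*x) - 3 changes sign at x = -log(2)/2 + log(3)/2 inside [0, 3], so split the integral there.
∫[0,-log(2)/2 + log(3)/2] (2*exp(2*x) - 3) dx = log(2*sqrt(6)/9) + 1/2; the area of that piece is -1/2 + log(3*sqrt(6)/4).
∫[-log(2)/2 + log(3)/2,3] (2*exp(2*x) - 3) dx = -21/2 - 3*log(2)/2 + 3*log(3)/2 + exp(6).
Total area = (-1/2 + log(3*sqrt(6)/4)) + (-21/2 - 3*log(2)/2 + 3*log(3)/2 + exp(6)) = -11 - 7*log(2)/2 + log(6)/2 + 5*log(3)/2 + exp(6).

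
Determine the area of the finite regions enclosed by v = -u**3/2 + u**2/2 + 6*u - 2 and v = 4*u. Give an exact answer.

Set the curves equal: -u**3/2 + u**2/2 + 6*u - 2 = 4*u, so -u**3/2 + u**2/2 + 2*u - 2 = 0, which factors as -(u - 2)*(u - 1)*(u + 2)/2 = 0. The curves meet at u = -2, 1, 2.
On [-2, 1], v = 4*u is on top; that piece has area ∫[-2,1] (-(-u**3/2 + u**2/2 + 2*u - 2)) du = 45/8.
On [1, 2], v = -u**3/2 + u**2/2 + 6*u - 2 is on top; that piece has area ∫[1,2] (-u**3/2 + u**2/2 + 2*u - 2) du = 7/24.
Total enclosed area = 45/8 + 7/24 = 71/12.

71/12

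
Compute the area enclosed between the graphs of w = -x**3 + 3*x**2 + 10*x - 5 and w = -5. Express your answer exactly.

Set the curves equal: -x**3 + 3*x**2 + 10*x - 5 = -5, so -x**3 + 3*x**2 + 10*x = 0, which factors as -x*(x - 5)*(x + 2) = 0. The curves meet at x = -2, 0, 5.
On [-2, 0], w = -5 is on top; that piece has area ∫[-2,0] (-(-x**3 + 3*x**2 + 10*x)) dx = 8.
On [0, 5], w = -x**3 + 3*x**2 + 10*x - 5 is on top; that piece has area ∫[0,5] (-x**3 + 3*x**2 + 10*x) dx = 375/4.
Total enclosed area = 8 + 375/4 = 407/4.

407/4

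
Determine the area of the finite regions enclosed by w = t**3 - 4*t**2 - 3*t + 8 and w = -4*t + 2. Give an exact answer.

Set the curves equal: t**3 - 4*t**2 - 3*t + 8 = -4*t + 2, so t**3 - 4*t**2 + t + 6 = 0, which factors as (t - 3)*(t - 2)*(t + 1) = 0. The curves meet at t = -1, 2, 3.
On [-1, 2], w = t**3 - 4*t**2 - 3*t + 8 is on top; that piece has area ∫[-1,2] (t**3 - 4*t**2 + t + 6) dt = 45/4.
On [2, 3], w = -4*t + 2 is on top; that piece has area ∫[2,3] (-(t**3 - 4*t**2 + t + 6)) dt = 7/12.
Total enclosed area = 45/4 + 7/12 = 71/6.

71/6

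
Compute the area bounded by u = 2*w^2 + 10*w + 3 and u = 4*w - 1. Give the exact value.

Both boundary curves give u as a function of w, so integrate with respect to w. Setting them equal: 2*w^2 + 6*w + 4 = 0, i.e. 2*(w + 1)*(w + 2) = 0, so they meet at w = -2, -1.
For w in [-2, -1], u = 2*w^2 + 10*w + 3 is on the left; area = ∫[-2,-1] (-(2*w^2 + 6*w + 4)) dw = 1/3.

1/3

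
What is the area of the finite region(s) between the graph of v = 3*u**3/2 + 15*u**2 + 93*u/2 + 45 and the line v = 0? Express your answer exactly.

37/8

The curve meets the u-axis where 3*u**3/2 + 15*u**2 + 93*u/2 + 45 = 0, i.e. 3*(u + 2)*(u + 3)*(u + 5)/2 = 0, at u = -5, -3, -2.
On [-5, -3] the curve lies above the axis; ∫[-5,-3] (3*u**3/2 + 15*u**2 + 93*u/2 + 45) du = 4, giving area 4.
On [-3, -2] the curve lies below the axis; ∫[-3,-2] (3*u**3/2 + 15*u**2 + 93*u/2 + 45) du = -5/8, giving area 5/8.
Total area = 4 + 5/8 = 37/8.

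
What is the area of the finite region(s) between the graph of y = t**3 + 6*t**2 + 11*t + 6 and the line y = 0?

1/2

The curve meets the t-axis where t**3 + 6*t**2 + 11*t + 6 = 0, i.e. (t + 1)*(t + 2)*(t + 3) = 0, at t = -3, -2, -1.
On [-3, -2] the curve lies above the axis; ∫[-3,-2] (t**3 + 6*t**2 + 11*t + 6) dt = 1/4, giving area 1/4.
On [-2, -1] the curve lies below the axis; ∫[-2,-1] (t**3 + 6*t**2 + 11*t + 6) dt = -1/4, giving area 1/4.
Total area = 1/4 + 1/4 = 1/2.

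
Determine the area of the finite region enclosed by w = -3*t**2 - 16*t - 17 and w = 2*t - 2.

Set the curves equal: -3*t**2 - 16*t - 17 = 2*t - 2, so -3*t**2 - 18*t - 15 = 0, which factors as -3*(t + 1)*(t + 5) = 0. The curves meet at t = -5, -1.
On [-5, -1], w = -3*t**2 - 16*t - 17 is on top; that piece has area ∫[-5,-1] (-3*t**2 - 18*t - 15) dt = 32.

32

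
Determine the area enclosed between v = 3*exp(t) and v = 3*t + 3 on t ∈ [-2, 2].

-12 - 3*exp(-2) + 3*exp(2)

On [-2, 2], (3*exp(t)) - (3*t + 3) = -3*t + 3*exp(t) - 3 is ≥ 0 throughout, so the area is a single integral of |-3*t + 3*exp(t) - 3|.
∫[-2,2] (-3*t + 3*exp(t) - 3) dt = -12 - 3*exp(-2) + 3*exp(2).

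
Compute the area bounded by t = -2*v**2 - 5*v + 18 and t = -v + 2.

72

Both boundary curves give t as a function of v, so integrate with respect to v. Setting them equal: -2*v**2 - 4*v + 16 = 0, i.e. -2*(v - 2)*(v + 4) = 0, so they meet at v = -4, 2.
For v in [-4, 2], t = -2*v**2 - 5*v + 18 is on the right; area = ∫[-4,2] (-2*v**2 - 4*v + 16) dv = 72.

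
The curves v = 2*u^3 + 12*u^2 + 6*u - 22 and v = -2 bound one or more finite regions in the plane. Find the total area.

81

Set the curves equal: 2*u^3 + 12*u^2 + 6*u - 22 = -2, so 2*u^3 + 12*u^2 + 6*u - 20 = 0, which factors as 2*(u - 1)*(u + 2)*(u + 5) = 0. The curves meet at u = -5, -2, 1.
On [-5, -2], v = 2*u^3 + 12*u^2 + 6*u - 22 is on top; that piece has area ∫[-5,-2] (2*u^3 + 12*u^2 + 6*u - 20) du = 81/2.
On [-2, 1], v = -2 is on top; that piece has area ∫[-2,1] (-(2*u^3 + 12*u^2 + 6*u - 20)) du = 81/2.
Total enclosed area = 81/2 + 81/2 = 81.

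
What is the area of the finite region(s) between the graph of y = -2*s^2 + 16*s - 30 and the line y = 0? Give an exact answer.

8/3

The curve meets the s-axis where -2*s^2 + 16*s - 30 = 0, i.e. -2*(s - 5)*(s - 3) = 0, at s = 3, 5.
On [3, 5] the curve lies above the axis; ∫[3,5] (-2*s^2 + 16*s - 30) ds = 8/3, giving area 8/3.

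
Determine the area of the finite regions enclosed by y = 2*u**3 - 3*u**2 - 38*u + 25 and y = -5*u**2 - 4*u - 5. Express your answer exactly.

1136/3

Set the curves equal: 2*u**3 - 3*u**2 - 38*u + 25 = -5*u**2 - 4*u - 5, so 2*u**3 + 2*u**2 - 34*u + 30 = 0, which factors as 2*(u - 3)*(u - 1)*(u + 5) = 0. The curves meet at u = -5, 1, 3.
On [-5, 1], y = 2*u**3 - 3*u**2 - 38*u + 25 is on top; that piece has area ∫[-5,1] (2*u**3 + 2*u**2 - 34*u + 30) du = 360.
On [1, 3], y = -5*u**2 - 4*u - 5 is on top; that piece has area ∫[1,3] (-(2*u**3 + 2*u**2 - 34*u + 30)) du = 56/3.
Total enclosed area = 360 + 56/3 = 1136/3.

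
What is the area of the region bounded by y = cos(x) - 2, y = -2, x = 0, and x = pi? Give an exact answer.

The difference (cos(x) - 2) - (-2) = cos(x) changes sign at x = pi/2 inside [0, pi], so split the integral there.
∫[0,pi/2] (cos(x)) dx = 1.
∫[pi/2,pi] (cos(x)) dx = -1; the area of that piece is 1.
Total area = 1 + 1 = 2.

2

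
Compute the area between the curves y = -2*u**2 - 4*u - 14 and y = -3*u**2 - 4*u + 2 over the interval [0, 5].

The difference (-2*u**2 - 4*u - 14) - (-3*u**2 - 4*u + 2) = u**2 - 16 changes sign at u = 4 inside [0, 5], so split the integral there.
∫[0,4] (u**2 - 16) du = -128/3; the area of that piece is 128/3.
∫[4,5] (u**2 - 16) du = 13/3.
Total area = 128/3 + 13/3 = 47.

47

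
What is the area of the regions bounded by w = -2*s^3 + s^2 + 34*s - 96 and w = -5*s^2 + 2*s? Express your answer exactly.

Set the curves equal: -2*s^3 + s^2 + 34*s - 96 = -5*s^2 + 2*s, so -2*s^3 + 6*s^2 + 32*s - 96 = 0, which factors as -2*(s - 4)*(s - 3)*(s + 4) = 0. The curves meet at s = -4, 3, 4.
On [-4, 3], w = -5*s^2 + 2*s is on top; that piece has area ∫[-4,3] (-(-2*s^3 + 6*s^2 + 32*s - 96)) ds = 1029/2.
On [3, 4], w = -2*s^3 + s^2 + 34*s - 96 is on top; that piece has area ∫[3,4] (-2*s^3 + 6*s^2 + 32*s - 96) ds = 5/2.
Total enclosed area = 1029/2 + 5/2 = 517.

517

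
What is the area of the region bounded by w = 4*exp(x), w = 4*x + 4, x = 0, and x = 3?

On [0, 3], (4*exp(x)) - (4*x + 4) = -4*x + 4*exp(x) - 4 is ≥ 0 throughout, so the area is a single integral of |-4*x + 4*exp(x) - 4|.
∫[0,3] (-4*x + 4*exp(x) - 4) dx = -34 + 4*exp(3).

-34 + 4*exp(3)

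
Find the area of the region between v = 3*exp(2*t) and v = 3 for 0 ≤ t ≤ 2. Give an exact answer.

-15/2 + 3*exp(4)/2

On [0, 2], (3*exp(2*t)) - (3) = 3*exp(2*t) - 3 is ≥ 0 throughout, so the area is a single integral of |3*exp(2*t) - 3|.
∫[0,2] (3*exp(2*t) - 3) dt = -15/2 + 3*exp(4)/2.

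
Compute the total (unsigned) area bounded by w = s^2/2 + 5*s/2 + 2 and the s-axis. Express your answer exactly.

9/4

The curve meets the s-axis where s^2/2 + 5*s/2 + 2 = 0, i.e. (s + 1)*(s + 4)/2 = 0, at s = -4, -1.
On [-4, -1] the curve lies below the axis; ∫[-4,-1] (s^2/2 + 5*s/2 + 2) ds = -9/4, giving area 9/4.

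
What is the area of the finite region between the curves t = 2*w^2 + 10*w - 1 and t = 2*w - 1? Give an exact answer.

Both boundary curves give t as a function of w, so integrate with respect to w. Setting them equal: 2*w^2 + 8*w = 0, i.e. 2*w*(w + 4) = 0, so they meet at w = -4, 0.
For w in [-4, 0], t = 2*w^2 + 10*w - 1 is on the left; area = ∫[-4,0] (-(2*w^2 + 8*w)) dw = 64/3.

64/3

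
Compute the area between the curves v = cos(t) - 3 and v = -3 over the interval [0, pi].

2

The difference (cos(t) - 3) - (-3) = cos(t) changes sign at t = pi/2 inside [0, pi], so split the integral there.
∫[0,pi/2] (cos(t)) dt = 1.
∫[pi/2,pi] (cos(t)) dt = -1; the area of that piece is 1.
Total area = 1 + 1 = 2.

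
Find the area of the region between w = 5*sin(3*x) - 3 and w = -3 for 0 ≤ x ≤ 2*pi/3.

The difference (5*sin(3*x) - 3) - (-3) = 5*sin(3*x) changes sign at x = pi/3 inside [0, 2*pi/3], so split the integral there.
∫[0,pi/3] (5*sin(3*x)) dx = 10/3.
∫[pi/3,2*pi/3] (5*sin(3*x)) dx = -10/3; the area of that piece is 10/3.
Total area = 10/3 + 10/3 = 20/3.

20/3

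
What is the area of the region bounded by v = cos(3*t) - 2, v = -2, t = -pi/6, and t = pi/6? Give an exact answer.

On [-pi/6, pi/6], (cos(3*t) - 2) - (-2) = cos(3*t) is ≥ 0 throughout, so the area is a single integral of |cos(3*t)|.
∫[-pi/6,pi/6] (cos(3*t)) dt = 2/3.

2/3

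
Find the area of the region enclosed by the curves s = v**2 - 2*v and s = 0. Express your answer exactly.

4/3

Both boundary curves give s as a function of v, so integrate with respect to v. Setting them equal: v**2 - 2*v = 0, i.e. v*(v - 2) = 0, so they meet at v = 0, 2.
For v in [0, 2], s = v**2 - 2*v is on the left; area = ∫[0,2] (-(v**2 - 2*v)) dv = 4/3.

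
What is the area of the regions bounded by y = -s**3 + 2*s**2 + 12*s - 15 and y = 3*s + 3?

443/6

Set the curves equal: -s**3 + 2*s**2 + 12*s - 15 = 3*s + 3, so -s**3 + 2*s**2 + 9*s - 18 = 0, which factors as -(s - 3)*(s - 2)*(s + 3) = 0. The curves meet at s = -3, 2, 3.
On [-3, 2], y = 3*s + 3 is on top; that piece has area ∫[-3,2] (-(-s**3 + 2*s**2 + 9*s - 18)) ds = 875/12.
On [2, 3], y = -s**3 + 2*s**2 + 12*s - 15 is on top; that piece has area ∫[2,3] (-s**3 + 2*s**2 + 9*s - 18) ds = 11/12.
Total enclosed area = 875/12 + 11/12 = 443/6.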